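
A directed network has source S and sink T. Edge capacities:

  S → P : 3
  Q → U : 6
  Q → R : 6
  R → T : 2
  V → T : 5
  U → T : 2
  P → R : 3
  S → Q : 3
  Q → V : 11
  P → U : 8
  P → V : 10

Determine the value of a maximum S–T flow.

6

Augment S→P→R→T: bottleneck 2, flow now 2.
Augment S→P→U→T: bottleneck 1, flow now 3.
Augment S→Q→U→T: bottleneck 1, flow now 4.
Augment S→Q→V→T: bottleneck 2, flow now 6.
No augmenting path remains; maximum flow = 6.
In the residual graph, reachable from S: {S}.
Min-cut edges: S→P (3), S→Q (3); capacity 3 + 3 = 6.
This cut is saturated, so no flow can exceed 6.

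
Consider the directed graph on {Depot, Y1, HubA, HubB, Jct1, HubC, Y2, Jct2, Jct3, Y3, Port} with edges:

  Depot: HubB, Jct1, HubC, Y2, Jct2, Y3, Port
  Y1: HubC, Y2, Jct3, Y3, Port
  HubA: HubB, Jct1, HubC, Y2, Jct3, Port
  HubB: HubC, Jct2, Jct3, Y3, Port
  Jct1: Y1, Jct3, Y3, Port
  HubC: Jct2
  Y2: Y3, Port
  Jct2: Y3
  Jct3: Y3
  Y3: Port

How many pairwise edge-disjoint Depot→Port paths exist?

5

Assign every edge capacity 1; by Menger, the answer equals the max flow.
Path Depot→Port (+1); total 1.
Path Depot→HubB→Port (+1); total 2.
Path Depot→Jct1→Port (+1); total 3.
Path Depot→Y2→Port (+1); total 4.
Path Depot→Y3→Port (+1); total 5.
No residual Depot→Port path; max flow = 5.
Certifying cut of size 5: {Depot→HubB, Depot→Jct1, Depot→Port, Depot→Y2, Y3→Port}.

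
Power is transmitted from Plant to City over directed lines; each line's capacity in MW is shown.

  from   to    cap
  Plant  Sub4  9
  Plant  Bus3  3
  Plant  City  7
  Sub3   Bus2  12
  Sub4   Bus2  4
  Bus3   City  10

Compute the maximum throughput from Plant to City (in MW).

10

Augment Plant→City: bottleneck 7, flow now 7.
Augment Plant→Bus3→City: bottleneck 3, flow now 10.
No augmenting path remains; maximum flow = 10.
In the residual graph, reachable from Plant: {Plant, Sub4, Bus2}.
Min-cut edges: Plant→Bus3 (3), Plant→City (7); capacity 3 + 7 = 10.
This cut is saturated, so no flow can exceed 10.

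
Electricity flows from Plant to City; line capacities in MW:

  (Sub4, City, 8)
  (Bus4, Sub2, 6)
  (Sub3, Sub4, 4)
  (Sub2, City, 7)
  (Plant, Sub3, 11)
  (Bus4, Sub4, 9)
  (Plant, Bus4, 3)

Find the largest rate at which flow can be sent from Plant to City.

7

Augment Plant→Sub3→Sub4→City: bottleneck 4, flow now 4.
Augment Plant→Bus4→Sub4→City: bottleneck 3, flow now 7.
No augmenting path remains; maximum flow = 7.
In the residual graph, reachable from Plant: {Plant, Sub3}.
Min-cut edges: Plant→Bus4 (3), Sub3→Sub4 (4); capacity 3 + 4 = 7.
This cut is saturated, so no flow can exceed 7.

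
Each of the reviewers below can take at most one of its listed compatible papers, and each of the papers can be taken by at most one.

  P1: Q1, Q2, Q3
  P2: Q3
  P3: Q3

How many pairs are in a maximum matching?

2

Unit-capacity flow: source→left, listed edges, right→sink; max matching = max flow.
Augmenting path P1→Q1 (+1); matched 1.
Augmenting path P2→Q3 (+1); matched 2.
No augmenting path remains; maximum matching = 2.
König certificate: {P1, Q3} is a vertex cover of size 2 (every listed pair touches it), so no matching can be larger.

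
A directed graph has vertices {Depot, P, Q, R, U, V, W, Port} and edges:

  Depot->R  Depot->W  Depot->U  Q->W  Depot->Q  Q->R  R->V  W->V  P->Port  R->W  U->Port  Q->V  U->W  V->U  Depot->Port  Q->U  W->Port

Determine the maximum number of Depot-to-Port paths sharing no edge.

Assign every edge capacity 1; by Menger, the answer equals the max flow.
Path Depot→Port (+1); total 1.
Path Depot→U→Port (+1); total 2.
Path Depot→W→Port (+1); total 3.
No residual Depot→Port path; max flow = 3.
Certifying cut of size 3: {Depot→Port, U→Port, W→Port}.

3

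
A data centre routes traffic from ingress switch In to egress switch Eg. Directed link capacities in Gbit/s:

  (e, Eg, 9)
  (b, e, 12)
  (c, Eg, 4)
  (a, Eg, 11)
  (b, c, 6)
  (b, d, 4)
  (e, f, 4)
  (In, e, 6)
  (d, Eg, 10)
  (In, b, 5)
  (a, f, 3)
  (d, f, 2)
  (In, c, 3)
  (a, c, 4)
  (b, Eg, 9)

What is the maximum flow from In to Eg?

Augment In→b→Eg: bottleneck 5, flow now 5.
Augment In→c→Eg: bottleneck 3, flow now 8.
Augment In→e→Eg: bottleneck 6, flow now 14.
No augmenting path remains; maximum flow = 14.
In the residual graph, reachable from In: {In}.
Min-cut edges: In→b (5), In→c (3), In→e (6); capacity 5 + 3 + 6 = 14.
This cut is saturated, so no flow can exceed 14.

14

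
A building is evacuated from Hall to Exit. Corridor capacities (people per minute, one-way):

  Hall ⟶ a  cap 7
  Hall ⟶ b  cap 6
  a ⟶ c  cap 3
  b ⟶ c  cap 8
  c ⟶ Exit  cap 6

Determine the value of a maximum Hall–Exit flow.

6

Augment Hall→a→c→Exit: bottleneck 3, flow now 3.
Augment Hall→b→c→Exit: bottleneck 3, flow now 6.
No augmenting path remains; maximum flow = 6.
In the residual graph, reachable from Hall: {Hall, a, b, c}.
Min-cut edges: c→Exit (6); capacity 6 = 6.
This cut is saturated, so no flow can exceed 6.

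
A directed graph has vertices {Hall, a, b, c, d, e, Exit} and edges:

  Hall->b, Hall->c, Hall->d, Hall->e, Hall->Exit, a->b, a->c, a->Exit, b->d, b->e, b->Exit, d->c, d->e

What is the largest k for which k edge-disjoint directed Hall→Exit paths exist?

Assign every edge capacity 1; by Menger, the answer equals the max flow.
Path Hall→Exit (+1); total 1.
Path Hall→b→Exit (+1); total 2.
No residual Hall→Exit path; max flow = 2.
Certifying cut of size 2: {Hall→Exit, Hall→b}.

2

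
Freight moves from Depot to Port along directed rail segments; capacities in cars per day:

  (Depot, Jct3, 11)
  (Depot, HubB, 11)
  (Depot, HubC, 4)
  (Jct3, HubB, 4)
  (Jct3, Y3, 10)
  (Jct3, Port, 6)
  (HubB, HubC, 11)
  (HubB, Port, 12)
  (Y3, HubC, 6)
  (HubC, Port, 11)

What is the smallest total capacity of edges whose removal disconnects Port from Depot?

Augment Depot→Jct3→Port: bottleneck 6, flow now 6.
Augment Depot→HubB→Port: bottleneck 11, flow now 17.
Augment Depot→HubC→Port: bottleneck 4, flow now 21.
Augment Depot→Jct3→HubB→Port: bottleneck 1, flow now 22.
Augment Depot→Jct3→HubB→HubC→Port: bottleneck 3, flow now 25.
Augment Depot→Jct3→Y3→HubC→Port: bottleneck 1, flow now 26.
No augmenting path remains; maximum flow = 26.
By max-flow min-cut, the minimum cut capacity equals the max flow.
In the residual graph, reachable from Depot: {Depot}.
Min-cut edges: Depot→Jct3 (11), Depot→HubB (11), Depot→HubC (4); capacity 11 + 11 + 4 = 26.

26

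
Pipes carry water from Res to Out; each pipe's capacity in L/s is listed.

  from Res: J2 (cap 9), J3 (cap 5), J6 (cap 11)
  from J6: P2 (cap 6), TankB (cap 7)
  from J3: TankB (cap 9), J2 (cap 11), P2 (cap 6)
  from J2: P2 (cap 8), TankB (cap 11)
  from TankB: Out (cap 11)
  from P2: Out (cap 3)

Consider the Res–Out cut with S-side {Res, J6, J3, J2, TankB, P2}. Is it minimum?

Yes — it is a minimum cut (capacity 14).

Given cut capacity: 11 + 3 = 14.
Augment Res→J6→TankB→Out: bottleneck 7, flow now 7.
Augment Res→J6→P2→Out: bottleneck 3, flow now 10.
Augment Res→J3→TankB→Out: bottleneck 4, flow now 14.
No augmenting path remains; maximum flow = 14.
Cut capacity 14 equals the max flow, so it is a minimum cut.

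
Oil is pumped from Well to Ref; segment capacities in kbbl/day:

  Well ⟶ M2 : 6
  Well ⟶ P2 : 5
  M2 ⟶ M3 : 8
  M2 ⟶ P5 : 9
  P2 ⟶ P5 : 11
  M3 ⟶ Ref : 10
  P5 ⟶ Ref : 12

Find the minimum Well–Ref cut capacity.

11

Augment Well→M2→M3→Ref: bottleneck 6, flow now 6.
Augment Well→P2→P5→Ref: bottleneck 5, flow now 11.
No augmenting path remains; maximum flow = 11.
By max-flow min-cut, the minimum cut capacity equals the max flow.
In the residual graph, reachable from Well: {Well}.
Min-cut edges: Well→M2 (6), Well→P2 (5); capacity 6 + 5 = 11.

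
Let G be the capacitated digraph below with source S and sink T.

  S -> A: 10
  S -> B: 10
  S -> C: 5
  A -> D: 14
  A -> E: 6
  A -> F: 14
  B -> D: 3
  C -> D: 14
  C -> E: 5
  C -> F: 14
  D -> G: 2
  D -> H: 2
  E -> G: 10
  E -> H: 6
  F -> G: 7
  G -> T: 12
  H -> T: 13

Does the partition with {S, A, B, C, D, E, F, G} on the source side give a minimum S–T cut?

Given cut capacity: 2 + 6 + 12 = 20.
Augment S→A→D→G→T: bottleneck 2, flow now 2.
Augment S→A→D→H→T: bottleneck 2, flow now 4.
Augment S→A→E→G→T: bottleneck 6, flow now 10.
Augment S→C→E→G→T: bottleneck 4, flow now 14.
Augment S→C→E→H→T: bottleneck 1, flow now 15.
Augment S→B→D→A→F→G→E→H→T: bottleneck 3, flow now 18. (uses reverse residual edge)
No augmenting path remains; maximum flow = 18.
In the residual graph, reachable from S: {S, B}.
Min-cut edges: S→A (10), S→C (5), B→D (3); capacity 10 + 5 + 3 = 18.
Cut capacity 20 exceeds the max flow 18, so it is not minimum.

No — its capacity is 20, but the minimum cut has capacity 18.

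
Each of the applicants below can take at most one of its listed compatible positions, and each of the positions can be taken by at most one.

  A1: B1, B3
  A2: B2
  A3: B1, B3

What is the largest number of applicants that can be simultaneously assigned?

Unit-capacity flow: source→left, listed edges, right→sink; max matching = max flow.
Augmenting path A1→B1 (+1); matched 1.
Augmenting path A2→B2 (+1); matched 2.
Augmenting path A3→B3 (+1); matched 3.
No augmenting path remains; maximum matching = 3.
König certificate: {A1, A2, A3} is a vertex cover of size 3 (every listed pair touches it), so no matching can be larger.

3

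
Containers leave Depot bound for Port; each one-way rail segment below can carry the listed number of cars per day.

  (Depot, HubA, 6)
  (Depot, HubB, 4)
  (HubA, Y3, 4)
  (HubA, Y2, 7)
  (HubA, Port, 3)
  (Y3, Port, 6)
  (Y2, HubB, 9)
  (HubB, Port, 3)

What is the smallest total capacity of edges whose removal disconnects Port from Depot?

9

Augment Depot→HubA→Port: bottleneck 3, flow now 3.
Augment Depot→HubB→Port: bottleneck 3, flow now 6.
Augment Depot→HubA→Y3→Port: bottleneck 3, flow now 9.
No augmenting path remains; maximum flow = 9.
By max-flow min-cut, the minimum cut capacity equals the max flow.
In the residual graph, reachable from Depot: {Depot, HubB}.
Min-cut edges: Depot→HubA (6), HubB→Port (3); capacity 6 + 3 = 9.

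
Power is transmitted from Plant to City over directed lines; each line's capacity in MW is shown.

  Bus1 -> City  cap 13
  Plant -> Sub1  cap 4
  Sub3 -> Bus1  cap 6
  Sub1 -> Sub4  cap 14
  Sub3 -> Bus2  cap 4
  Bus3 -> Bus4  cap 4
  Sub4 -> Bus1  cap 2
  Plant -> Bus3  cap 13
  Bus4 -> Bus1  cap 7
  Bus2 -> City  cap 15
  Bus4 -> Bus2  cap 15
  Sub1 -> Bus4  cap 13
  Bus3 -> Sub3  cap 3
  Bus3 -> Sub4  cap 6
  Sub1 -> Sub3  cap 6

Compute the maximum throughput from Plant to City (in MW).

Augment Plant→Sub1→Sub4→Bus1→City: bottleneck 2, flow now 2.
Augment Plant→Sub1→Sub3→Bus2→City: bottleneck 2, flow now 4.
Augment Plant→Bus3→Sub3→Bus2→City: bottleneck 2, flow now 6.
Augment Plant→Bus3→Sub3→Bus1→City: bottleneck 1, flow now 7.
Augment Plant→Bus3→Bus4→Bus2→City: bottleneck 4, flow now 11.
Augment Plant→Bus3→Sub4→Sub1→Sub3→Bus1→City: bottleneck 2, flow now 13. (uses reverse residual edge)
No augmenting path remains; maximum flow = 13.
In the residual graph, reachable from Plant: {Plant, Bus3, Sub4}.
Min-cut edges: Plant→Sub1 (4), Bus3→Sub3 (3), Bus3→Bus4 (4), Sub4→Bus1 (2); capacity 4 + 3 + 4 + 2 = 13.
This cut is saturated, so no flow can exceed 13.

13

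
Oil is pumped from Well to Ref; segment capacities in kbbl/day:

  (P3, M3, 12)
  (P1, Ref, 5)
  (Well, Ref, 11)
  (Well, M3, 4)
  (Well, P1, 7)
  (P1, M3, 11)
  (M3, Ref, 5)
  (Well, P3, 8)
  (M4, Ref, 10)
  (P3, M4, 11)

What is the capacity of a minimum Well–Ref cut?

29

Augment Well→Ref: bottleneck 11, flow now 11.
Augment Well→P1→Ref: bottleneck 5, flow now 16.
Augment Well→M3→Ref: bottleneck 4, flow now 20.
Augment Well→P3→M4→Ref: bottleneck 8, flow now 28.
Augment Well→P1→M3→Ref: bottleneck 1, flow now 29.
No augmenting path remains; maximum flow = 29.
By max-flow min-cut, the minimum cut capacity equals the max flow.
In the residual graph, reachable from Well: {Well, P1, M3}.
Min-cut edges: Well→P3 (8), Well→Ref (11), P1→Ref (5), M3→Ref (5); capacity 8 + 11 + 5 + 5 = 29.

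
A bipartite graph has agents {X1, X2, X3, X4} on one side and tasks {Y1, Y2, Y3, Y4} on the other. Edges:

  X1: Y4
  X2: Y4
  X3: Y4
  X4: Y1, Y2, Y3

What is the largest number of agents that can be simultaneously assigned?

2

Unit-capacity flow: source→left, listed edges, right→sink; max matching = max flow.
Augmenting path X1→Y4 (+1); matched 1.
Augmenting path X4→Y1 (+1); matched 2.
No augmenting path remains; maximum matching = 2.
König certificate: {X4, Y4} is a vertex cover of size 2 (every listed pair touches it), so no matching can be larger.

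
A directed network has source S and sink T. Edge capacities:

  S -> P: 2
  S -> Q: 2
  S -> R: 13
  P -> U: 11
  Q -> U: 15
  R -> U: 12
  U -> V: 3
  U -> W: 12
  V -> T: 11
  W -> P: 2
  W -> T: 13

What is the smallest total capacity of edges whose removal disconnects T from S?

Augment S→P→U→V→T: bottleneck 2, flow now 2.
Augment S→Q→U→V→T: bottleneck 1, flow now 3.
Augment S→Q→U→W→T: bottleneck 1, flow now 4.
Augment S→R→U→W→T: bottleneck 11, flow now 15.
No augmenting path remains; maximum flow = 15.
By max-flow min-cut, the minimum cut capacity equals the max flow.
In the residual graph, reachable from S: {S, P, Q, R, U}.
Min-cut edges: U→V (3), U→W (12); capacity 3 + 12 = 15.

15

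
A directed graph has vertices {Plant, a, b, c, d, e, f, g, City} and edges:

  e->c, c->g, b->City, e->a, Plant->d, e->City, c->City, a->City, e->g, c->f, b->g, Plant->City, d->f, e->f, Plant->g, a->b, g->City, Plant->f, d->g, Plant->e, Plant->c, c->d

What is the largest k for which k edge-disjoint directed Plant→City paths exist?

4

Assign every edge capacity 1; by Menger, the answer equals the max flow.
Path Plant→City (+1); total 1.
Path Plant→c→City (+1); total 2.
Path Plant→e→City (+1); total 3.
Path Plant→g→City (+1); total 4.
No residual Plant→City path; max flow = 4.
Certifying cut of size 4: {Plant→City, Plant→c, Plant→e, g→City}.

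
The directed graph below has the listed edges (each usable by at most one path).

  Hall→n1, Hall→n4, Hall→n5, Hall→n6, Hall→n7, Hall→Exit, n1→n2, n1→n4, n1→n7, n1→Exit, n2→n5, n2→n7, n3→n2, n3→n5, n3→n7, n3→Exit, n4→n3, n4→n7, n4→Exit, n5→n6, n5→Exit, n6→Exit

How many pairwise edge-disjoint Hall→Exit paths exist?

5

Assign every edge capacity 1; by Menger, the answer equals the max flow.
Path Hall→Exit (+1); total 1.
Path Hall→n1→Exit (+1); total 2.
Path Hall→n4→Exit (+1); total 3.
Path Hall→n5→Exit (+1); total 4.
Path Hall→n6→Exit (+1); total 5.
No residual Hall→Exit path; max flow = 5.
Certifying cut of size 5: {Hall→Exit, Hall→n1, Hall→n4, Hall→n5, Hall→n6}.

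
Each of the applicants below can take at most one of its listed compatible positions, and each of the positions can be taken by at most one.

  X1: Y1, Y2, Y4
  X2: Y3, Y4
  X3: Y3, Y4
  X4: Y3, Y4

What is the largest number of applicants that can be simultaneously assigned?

Unit-capacity flow: source→left, listed edges, right→sink; max matching = max flow.
Augmenting path X1→Y1 (+1); matched 1.
Augmenting path X2→Y3 (+1); matched 2.
Augmenting path X3→Y4 (+1); matched 3.
No augmenting path remains; maximum matching = 3.
König certificate: {X1, Y3, Y4} is a vertex cover of size 3 (every listed pair touches it), so no matching can be larger.

3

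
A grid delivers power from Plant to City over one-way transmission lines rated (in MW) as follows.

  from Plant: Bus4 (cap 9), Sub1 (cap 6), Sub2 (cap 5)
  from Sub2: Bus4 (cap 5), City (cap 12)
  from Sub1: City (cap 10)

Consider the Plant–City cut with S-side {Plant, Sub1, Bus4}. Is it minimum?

Given cut capacity: 5 + 10 = 15.
Augment Plant→Sub2→City: bottleneck 5, flow now 5.
Augment Plant→Sub1→City: bottleneck 6, flow now 11.
No augmenting path remains; maximum flow = 11.
In the residual graph, reachable from Plant: {Plant, Bus4}.
Min-cut edges: Plant→Sub2 (5), Plant→Sub1 (6); capacity 5 + 6 = 11.
Cut capacity 15 exceeds the max flow 11, so it is not minimum.

No — its capacity is 15, but the minimum cut has capacity 11.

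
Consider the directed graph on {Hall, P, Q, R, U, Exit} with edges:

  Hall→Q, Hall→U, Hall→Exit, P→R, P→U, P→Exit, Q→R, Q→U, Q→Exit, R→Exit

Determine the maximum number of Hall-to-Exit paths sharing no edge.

2

Assign every edge capacity 1; by Menger, the answer equals the max flow.
Path Hall→Exit (+1); total 1.
Path Hall→Q→Exit (+1); total 2.
No residual Hall→Exit path; max flow = 2.
Certifying cut of size 2: {Hall→Exit, Hall→Q}.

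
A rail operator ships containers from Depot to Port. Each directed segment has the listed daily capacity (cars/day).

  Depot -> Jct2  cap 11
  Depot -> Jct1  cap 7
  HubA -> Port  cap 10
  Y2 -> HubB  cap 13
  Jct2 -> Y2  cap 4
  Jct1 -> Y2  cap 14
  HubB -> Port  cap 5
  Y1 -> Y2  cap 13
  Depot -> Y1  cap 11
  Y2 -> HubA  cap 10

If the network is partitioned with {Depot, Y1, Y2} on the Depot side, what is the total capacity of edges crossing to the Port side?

41

Edges leaving {Depot, Y1, Y2}: Depot→Jct2 (11), Depot→Jct1 (7), Y2→HubA (10), Y2→HubB (13).
Cut capacity = 11 + 7 + 10 + 13 = 41.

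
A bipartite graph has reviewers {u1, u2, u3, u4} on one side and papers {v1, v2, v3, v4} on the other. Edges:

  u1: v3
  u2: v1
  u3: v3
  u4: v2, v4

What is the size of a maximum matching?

Unit-capacity flow: source→left, listed edges, right→sink; max matching = max flow.
Augmenting path u1→v3 (+1); matched 1.
Augmenting path u2→v1 (+1); matched 2.
Augmenting path u4→v2 (+1); matched 3.
No augmenting path remains; maximum matching = 3.
König certificate: {u2, u4, v3} is a vertex cover of size 3 (every listed pair touches it), so no matching can be larger.

3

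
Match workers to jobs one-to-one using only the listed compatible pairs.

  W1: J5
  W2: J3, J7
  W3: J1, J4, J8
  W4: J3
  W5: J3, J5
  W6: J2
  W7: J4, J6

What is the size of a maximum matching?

6

Unit-capacity flow: source→left, listed edges, right→sink; max matching = max flow.
Augmenting path W1→J5 (+1); matched 1.
Augmenting path W2→J3 (+1); matched 2.
Augmenting path W3→J1 (+1); matched 3.
Augmenting path W6→J2 (+1); matched 4.
Augmenting path W7→J4 (+1); matched 5.
Augmenting path W4→J3→W2→J7 (+1); matched 6.
No augmenting path remains; maximum matching = 6.
König certificate: {W2, W3, W6, W7, J3, J5} is a vertex cover of size 6 (every listed pair touches it), so no matching can be larger.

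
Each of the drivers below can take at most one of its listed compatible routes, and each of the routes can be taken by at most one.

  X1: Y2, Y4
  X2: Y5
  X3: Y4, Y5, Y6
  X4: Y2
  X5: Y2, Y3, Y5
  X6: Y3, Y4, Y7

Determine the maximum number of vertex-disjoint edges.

6

Unit-capacity flow: source→left, listed edges, right→sink; max matching = max flow.
Augmenting path X1→Y2 (+1); matched 1.
Augmenting path X2→Y5 (+1); matched 2.
Augmenting path X3→Y4 (+1); matched 3.
Augmenting path X5→Y3 (+1); matched 4.
Augmenting path X6→Y7 (+1); matched 5.
Augmenting path X4→Y2→X1→Y4→X3→Y6 (+1); matched 6.
No augmenting path remains; maximum matching = 6.
König certificate: {X1, X2, X3, X4, X5, X6} is a vertex cover of size 6 (every listed pair touches it), so no matching can be larger.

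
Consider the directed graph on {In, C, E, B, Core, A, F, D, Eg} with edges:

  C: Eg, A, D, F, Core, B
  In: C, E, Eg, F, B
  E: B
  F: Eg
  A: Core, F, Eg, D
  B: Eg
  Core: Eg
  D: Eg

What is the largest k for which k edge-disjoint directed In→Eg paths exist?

Assign every edge capacity 1; by Menger, the answer equals the max flow.
Path In→Eg (+1); total 1.
Path In→C→Eg (+1); total 2.
Path In→B→Eg (+1); total 3.
Path In→F→Eg (+1); total 4.
No residual In→Eg path; max flow = 4.
Certifying cut of size 4: {B→Eg, In→C, In→Eg, In→F}.

4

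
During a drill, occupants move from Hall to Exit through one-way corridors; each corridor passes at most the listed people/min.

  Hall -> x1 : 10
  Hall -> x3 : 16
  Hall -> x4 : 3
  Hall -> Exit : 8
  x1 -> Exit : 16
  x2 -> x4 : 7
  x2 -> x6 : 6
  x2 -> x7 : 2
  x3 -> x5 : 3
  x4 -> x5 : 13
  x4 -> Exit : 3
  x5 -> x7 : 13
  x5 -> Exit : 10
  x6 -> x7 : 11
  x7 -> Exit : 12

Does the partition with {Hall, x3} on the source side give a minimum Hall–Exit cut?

Given cut capacity: 10 + 3 + 8 + 3 = 24.
Augment Hall→Exit: bottleneck 8, flow now 8.
Augment Hall→x1→Exit: bottleneck 10, flow now 18.
Augment Hall→x4→Exit: bottleneck 3, flow now 21.
Augment Hall→x3→x5→Exit: bottleneck 3, flow now 24.
No augmenting path remains; maximum flow = 24.
Cut capacity 24 equals the max flow, so it is a minimum cut.

Yes — it is a minimum cut (capacity 24).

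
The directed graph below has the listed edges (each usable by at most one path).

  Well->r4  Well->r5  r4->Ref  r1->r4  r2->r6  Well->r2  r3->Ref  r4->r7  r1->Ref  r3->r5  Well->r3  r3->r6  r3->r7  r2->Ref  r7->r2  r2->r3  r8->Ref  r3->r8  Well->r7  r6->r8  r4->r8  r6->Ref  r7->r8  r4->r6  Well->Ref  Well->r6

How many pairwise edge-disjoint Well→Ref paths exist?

6

Assign every edge capacity 1; by Menger, the answer equals the max flow.
Path Well→Ref (+1); total 1.
Path Well→r2→Ref (+1); total 2.
Path Well→r3→Ref (+1); total 3.
Path Well→r4→Ref (+1); total 4.
Path Well→r6→Ref (+1); total 5.
Path Well→r7→r8→Ref (+1); total 6.
No residual Well→Ref path; max flow = 6.
Certifying cut of size 6: {Well→Ref, Well→r2, Well→r3, Well→r4, Well→r6, Well→r7}.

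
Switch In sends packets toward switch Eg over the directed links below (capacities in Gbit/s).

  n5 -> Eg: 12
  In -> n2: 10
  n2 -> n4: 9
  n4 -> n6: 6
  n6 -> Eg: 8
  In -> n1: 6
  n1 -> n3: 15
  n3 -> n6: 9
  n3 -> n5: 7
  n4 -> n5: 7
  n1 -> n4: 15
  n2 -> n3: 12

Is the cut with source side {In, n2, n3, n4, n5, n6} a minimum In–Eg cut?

Given cut capacity: 6 + 12 + 8 = 26.
Augment In→n1→n3→n5→Eg: bottleneck 6, flow now 6.
Augment In→n2→n3→n5→Eg: bottleneck 1, flow now 7.
Augment In→n2→n3→n6→Eg: bottleneck 8, flow now 15.
Augment In→n2→n4→n5→Eg: bottleneck 1, flow now 16.
No augmenting path remains; maximum flow = 16.
In the residual graph, reachable from In: {In}.
Min-cut edges: In→n1 (6), In→n2 (10); capacity 6 + 10 = 16.
Cut capacity 26 exceeds the max flow 16, so it is not minimum.

No — its capacity is 26, but the minimum cut has capacity 16.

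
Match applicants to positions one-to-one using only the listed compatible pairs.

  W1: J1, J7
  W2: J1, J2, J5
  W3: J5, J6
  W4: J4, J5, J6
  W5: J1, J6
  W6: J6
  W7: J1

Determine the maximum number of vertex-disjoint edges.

Unit-capacity flow: source→left, listed edges, right→sink; max matching = max flow.
Augmenting path W1→J1 (+1); matched 1.
Augmenting path W2→J2 (+1); matched 2.
Augmenting path W3→J5 (+1); matched 3.
Augmenting path W4→J4 (+1); matched 4.
Augmenting path W5→J6 (+1); matched 5.
Augmenting path W7→J1→W1→J7 (+1); matched 6.
No augmenting path remains; maximum matching = 6.
König certificate: {W1, W2, W3, W4, J1, J6} is a vertex cover of size 6 (every listed pair touches it), so no matching can be larger.

6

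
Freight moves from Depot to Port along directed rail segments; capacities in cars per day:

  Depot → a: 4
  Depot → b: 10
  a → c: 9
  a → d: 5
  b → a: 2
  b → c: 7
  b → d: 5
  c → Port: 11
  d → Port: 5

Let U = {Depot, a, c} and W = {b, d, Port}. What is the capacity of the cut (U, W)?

Edges leaving {Depot, a, c}: Depot→b (10), a→d (5), c→Port (11).
Cut capacity = 10 + 5 + 11 = 26.

26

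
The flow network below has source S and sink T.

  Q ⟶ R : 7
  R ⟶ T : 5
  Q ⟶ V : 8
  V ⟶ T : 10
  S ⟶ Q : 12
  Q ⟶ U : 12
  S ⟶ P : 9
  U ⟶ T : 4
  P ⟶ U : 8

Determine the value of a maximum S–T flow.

Augment S→P→U→T: bottleneck 4, flow now 4.
Augment S→Q→R→T: bottleneck 5, flow now 9.
Augment S→Q→V→T: bottleneck 7, flow now 16.
No augmenting path remains; maximum flow = 16.
In the residual graph, reachable from S: {S, P, U}.
Min-cut edges: S→Q (12), U→T (4); capacity 12 + 4 = 16.
This cut is saturated, so no flow can exceed 16.

16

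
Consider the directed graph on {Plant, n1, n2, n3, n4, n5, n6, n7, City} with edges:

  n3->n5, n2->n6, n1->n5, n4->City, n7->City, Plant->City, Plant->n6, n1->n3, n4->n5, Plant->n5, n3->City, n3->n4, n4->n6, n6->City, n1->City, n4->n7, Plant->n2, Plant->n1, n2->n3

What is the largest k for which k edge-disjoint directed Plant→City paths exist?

Assign every edge capacity 1; by Menger, the answer equals the max flow.
Path Plant→City (+1); total 1.
Path Plant→n1→City (+1); total 2.
Path Plant→n6→City (+1); total 3.
Path Plant→n2→n3→City (+1); total 4.
No residual Plant→City path; max flow = 4.
Certifying cut of size 4: {Plant→City, Plant→n1, Plant→n2, Plant→n6}.

4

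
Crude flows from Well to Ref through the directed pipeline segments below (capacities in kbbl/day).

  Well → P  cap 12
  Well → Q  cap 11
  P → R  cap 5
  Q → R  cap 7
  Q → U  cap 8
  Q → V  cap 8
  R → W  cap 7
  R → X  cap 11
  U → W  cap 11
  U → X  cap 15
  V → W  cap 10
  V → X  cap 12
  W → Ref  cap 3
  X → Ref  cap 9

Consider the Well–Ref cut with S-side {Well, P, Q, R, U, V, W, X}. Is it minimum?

Yes — it is a minimum cut (capacity 12).

Given cut capacity: 3 + 9 = 12.
Augment Well→P→R→W→Ref: bottleneck 3, flow now 3.
Augment Well→P→R→X→Ref: bottleneck 2, flow now 5.
Augment Well→Q→R→X→Ref: bottleneck 7, flow now 12.
No augmenting path remains; maximum flow = 12.
Cut capacity 12 equals the max flow, so it is a minimum cut.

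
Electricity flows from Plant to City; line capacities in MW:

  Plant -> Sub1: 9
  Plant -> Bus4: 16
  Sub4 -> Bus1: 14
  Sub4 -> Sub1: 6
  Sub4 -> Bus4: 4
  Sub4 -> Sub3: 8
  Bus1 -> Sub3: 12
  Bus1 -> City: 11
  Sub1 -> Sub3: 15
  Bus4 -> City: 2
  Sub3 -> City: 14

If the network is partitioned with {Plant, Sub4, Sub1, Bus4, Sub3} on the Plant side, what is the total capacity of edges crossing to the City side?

Edges leaving {Plant, Sub4, Sub1, Bus4, Sub3}: Sub4→Bus1 (14), Bus4→City (2), Sub3→City (14).
Cut capacity = 14 + 2 + 14 = 30.

30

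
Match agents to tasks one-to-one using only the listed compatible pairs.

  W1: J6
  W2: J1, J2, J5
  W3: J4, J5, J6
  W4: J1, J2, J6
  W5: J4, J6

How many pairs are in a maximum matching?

5

Unit-capacity flow: source→left, listed edges, right→sink; max matching = max flow.
Augmenting path W1→J6 (+1); matched 1.
Augmenting path W2→J1 (+1); matched 2.
Augmenting path W3→J4 (+1); matched 3.
Augmenting path W4→J2 (+1); matched 4.
Augmenting path W5→J4→W3→J5 (+1); matched 5.
No augmenting path remains; maximum matching = 5.
König certificate: {W1, W2, W3, W4, W5} is a vertex cover of size 5 (every listed pair touches it), so no matching can be larger.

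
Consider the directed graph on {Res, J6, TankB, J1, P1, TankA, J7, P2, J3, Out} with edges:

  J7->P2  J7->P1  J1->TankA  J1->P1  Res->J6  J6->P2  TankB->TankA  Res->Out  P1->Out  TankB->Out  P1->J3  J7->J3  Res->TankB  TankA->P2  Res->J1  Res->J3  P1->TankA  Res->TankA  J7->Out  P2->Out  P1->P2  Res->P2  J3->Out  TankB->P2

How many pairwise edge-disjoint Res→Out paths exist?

Assign every edge capacity 1; by Menger, the answer equals the max flow.
Path Res→Out (+1); total 1.
Path Res→TankB→Out (+1); total 2.
Path Res→P2→Out (+1); total 3.
Path Res→J3→Out (+1); total 4.
Path Res→J1→P1→Out (+1); total 5.
No residual Res→Out path; max flow = 5.
Certifying cut of size 5: {P2→Out, Res→J1, Res→J3, Res→Out, Res→TankB}.

5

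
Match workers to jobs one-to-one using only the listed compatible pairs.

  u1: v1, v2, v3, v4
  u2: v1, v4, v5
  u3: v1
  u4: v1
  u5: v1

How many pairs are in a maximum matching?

3

Unit-capacity flow: source→left, listed edges, right→sink; max matching = max flow.
Augmenting path u1→v1 (+1); matched 1.
Augmenting path u2→v4 (+1); matched 2.
Augmenting path u3→v1→u1→v2 (+1); matched 3.
No augmenting path remains; maximum matching = 3.
König certificate: {u1, u2, v1} is a vertex cover of size 3 (every listed pair touches it), so no matching can be larger.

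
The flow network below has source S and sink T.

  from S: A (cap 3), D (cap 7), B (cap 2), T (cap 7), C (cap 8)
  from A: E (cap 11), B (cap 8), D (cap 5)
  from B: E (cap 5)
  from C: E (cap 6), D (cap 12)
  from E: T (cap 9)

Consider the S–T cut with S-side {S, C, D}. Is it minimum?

No — its capacity is 18, but the minimum cut has capacity 16.

Given cut capacity: 3 + 2 + 7 + 6 = 18.
Augment S→T: bottleneck 7, flow now 7.
Augment S→A→E→T: bottleneck 3, flow now 10.
Augment S→B→E→T: bottleneck 2, flow now 12.
Augment S→C→E→T: bottleneck 4, flow now 16.
No augmenting path remains; maximum flow = 16.
In the residual graph, reachable from S: {S, A, B, C, D, E}.
Min-cut edges: S→T (7), E→T (9); capacity 7 + 9 = 16.
Cut capacity 18 exceeds the max flow 16, so it is not minimum.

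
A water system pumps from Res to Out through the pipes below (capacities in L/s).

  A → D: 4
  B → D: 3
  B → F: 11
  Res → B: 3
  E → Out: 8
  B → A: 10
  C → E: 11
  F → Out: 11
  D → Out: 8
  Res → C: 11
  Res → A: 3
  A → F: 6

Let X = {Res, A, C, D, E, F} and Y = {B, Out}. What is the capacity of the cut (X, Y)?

30

Edges leaving {Res, A, C, D, E, F}: Res→B (3), D→Out (8), E→Out (8), F→Out (11).
Cut capacity = 3 + 8 + 8 + 11 = 30.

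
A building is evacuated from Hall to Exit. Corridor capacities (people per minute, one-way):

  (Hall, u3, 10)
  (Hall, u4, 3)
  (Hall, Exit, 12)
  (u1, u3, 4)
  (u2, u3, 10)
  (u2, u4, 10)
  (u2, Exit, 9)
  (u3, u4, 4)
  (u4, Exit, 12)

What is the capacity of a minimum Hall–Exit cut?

19

Augment Hall→Exit: bottleneck 12, flow now 12.
Augment Hall→u4→Exit: bottleneck 3, flow now 15.
Augment Hall→u3→u4→Exit: bottleneck 4, flow now 19.
No augmenting path remains; maximum flow = 19.
By max-flow min-cut, the minimum cut capacity equals the max flow.
In the residual graph, reachable from Hall: {Hall, u3}.
Min-cut edges: Hall→u4 (3), Hall→Exit (12), u3→u4 (4); capacity 3 + 12 + 4 = 19.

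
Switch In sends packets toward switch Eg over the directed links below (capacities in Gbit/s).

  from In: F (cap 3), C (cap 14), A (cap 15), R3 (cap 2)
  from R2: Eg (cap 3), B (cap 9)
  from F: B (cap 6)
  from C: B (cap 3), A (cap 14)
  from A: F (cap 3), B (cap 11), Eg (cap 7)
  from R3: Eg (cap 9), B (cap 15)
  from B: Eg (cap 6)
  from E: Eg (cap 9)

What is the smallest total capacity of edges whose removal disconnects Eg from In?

Augment In→A→Eg: bottleneck 7, flow now 7.
Augment In→R3→Eg: bottleneck 2, flow now 9.
Augment In→F→B→Eg: bottleneck 3, flow now 12.
Augment In→C→B→Eg: bottleneck 3, flow now 15.
No augmenting path remains; maximum flow = 15.
By max-flow min-cut, the minimum cut capacity equals the max flow.
In the residual graph, reachable from In: {In, F, C, A, B}.
Min-cut edges: In→R3 (2), A→Eg (7), B→Eg (6); capacity 2 + 7 + 6 = 15.

15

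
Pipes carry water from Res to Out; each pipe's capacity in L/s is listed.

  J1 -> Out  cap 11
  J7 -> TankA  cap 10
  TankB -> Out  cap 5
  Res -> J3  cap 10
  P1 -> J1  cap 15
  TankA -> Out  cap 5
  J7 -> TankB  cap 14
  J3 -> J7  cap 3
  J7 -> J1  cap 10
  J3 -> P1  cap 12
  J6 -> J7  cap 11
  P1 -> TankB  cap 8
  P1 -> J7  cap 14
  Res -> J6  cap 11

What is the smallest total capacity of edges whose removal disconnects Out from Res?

Augment Res→J6→J7→TankB→Out: bottleneck 5, flow now 5.
Augment Res→J6→J7→TankA→Out: bottleneck 5, flow now 10.
Augment Res→J6→J7→J1→Out: bottleneck 1, flow now 11.
Augment Res→J3→P1→J1→Out: bottleneck 10, flow now 21.
No augmenting path remains; maximum flow = 21.
By max-flow min-cut, the minimum cut capacity equals the max flow.
In the residual graph, reachable from Res: {Res}.
Min-cut edges: Res→J6 (11), Res→J3 (10); capacity 11 + 10 = 21.

21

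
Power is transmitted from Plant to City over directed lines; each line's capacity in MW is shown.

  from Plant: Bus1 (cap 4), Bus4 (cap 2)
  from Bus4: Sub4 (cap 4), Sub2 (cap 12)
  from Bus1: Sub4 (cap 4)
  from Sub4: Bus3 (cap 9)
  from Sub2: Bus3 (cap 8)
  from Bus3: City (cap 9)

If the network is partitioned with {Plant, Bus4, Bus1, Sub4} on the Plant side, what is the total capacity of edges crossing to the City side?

Edges leaving {Plant, Bus4, Bus1, Sub4}: Bus4→Sub2 (12), Sub4→Bus3 (9).
Cut capacity = 12 + 9 = 21.

21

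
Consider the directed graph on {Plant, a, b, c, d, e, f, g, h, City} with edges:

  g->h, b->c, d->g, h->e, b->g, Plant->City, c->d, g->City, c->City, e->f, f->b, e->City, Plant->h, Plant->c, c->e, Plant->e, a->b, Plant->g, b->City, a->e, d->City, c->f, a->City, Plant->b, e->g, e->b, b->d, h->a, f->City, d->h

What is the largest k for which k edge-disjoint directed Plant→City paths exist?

Assign every edge capacity 1; by Menger, the answer equals the max flow.
Path Plant→City (+1); total 1.
Path Plant→b→City (+1); total 2.
Path Plant→c→City (+1); total 3.
Path Plant→e→City (+1); total 4.
Path Plant→g→City (+1); total 5.
Path Plant→h→a→City (+1); total 6.
No residual Plant→City path; max flow = 6.
Certifying cut of size 6: {Plant→City, Plant→b, Plant→c, Plant→e, Plant→g, Plant→h}.

6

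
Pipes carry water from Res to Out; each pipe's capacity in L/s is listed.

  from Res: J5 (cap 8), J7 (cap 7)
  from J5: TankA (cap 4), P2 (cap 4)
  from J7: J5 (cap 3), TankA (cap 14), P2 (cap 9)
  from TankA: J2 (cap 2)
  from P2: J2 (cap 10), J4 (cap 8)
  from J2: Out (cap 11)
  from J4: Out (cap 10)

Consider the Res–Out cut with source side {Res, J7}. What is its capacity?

34

Edges leaving {Res, J7}: Res→J5 (8), J7→J5 (3), J7→TankA (14), J7→P2 (9).
Cut capacity = 8 + 3 + 14 + 9 = 34.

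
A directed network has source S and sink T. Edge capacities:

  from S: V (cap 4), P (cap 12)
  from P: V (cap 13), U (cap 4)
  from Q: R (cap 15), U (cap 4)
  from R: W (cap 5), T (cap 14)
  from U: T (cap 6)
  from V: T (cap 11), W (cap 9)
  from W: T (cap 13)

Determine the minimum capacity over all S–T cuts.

16

Augment S→V→T: bottleneck 4, flow now 4.
Augment S→P→U→T: bottleneck 4, flow now 8.
Augment S→P→V→T: bottleneck 7, flow now 15.
Augment S→P→V→W→T: bottleneck 1, flow now 16.
No augmenting path remains; maximum flow = 16.
By max-flow min-cut, the minimum cut capacity equals the max flow.
In the residual graph, reachable from S: {S}.
Min-cut edges: S→P (12), S→V (4); capacity 12 + 4 = 16.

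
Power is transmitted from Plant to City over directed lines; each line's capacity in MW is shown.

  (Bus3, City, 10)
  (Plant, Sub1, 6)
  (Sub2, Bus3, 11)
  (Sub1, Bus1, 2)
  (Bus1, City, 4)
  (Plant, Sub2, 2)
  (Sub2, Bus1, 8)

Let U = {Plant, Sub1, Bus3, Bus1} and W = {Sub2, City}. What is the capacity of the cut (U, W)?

Edges leaving {Plant, Sub1, Bus3, Bus1}: Plant→Sub2 (2), Bus3→City (10), Bus1→City (4).
Cut capacity = 2 + 10 + 4 = 16.

16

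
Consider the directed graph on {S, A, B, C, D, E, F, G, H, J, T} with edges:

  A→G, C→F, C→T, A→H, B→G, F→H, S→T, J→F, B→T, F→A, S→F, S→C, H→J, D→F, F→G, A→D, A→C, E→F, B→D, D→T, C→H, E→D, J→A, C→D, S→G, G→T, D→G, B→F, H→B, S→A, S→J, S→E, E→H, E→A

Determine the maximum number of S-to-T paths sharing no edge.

5

Assign every edge capacity 1; by Menger, the answer equals the max flow.
Path S→T (+1); total 1.
Path S→C→T (+1); total 2.
Path S→G→T (+1); total 3.
Path S→A→D→T (+1); total 4.
Path S→E→H→B→T (+1); total 5.
No residual S→T path; max flow = 5.
Certifying cut of size 5: {C→T, D→T, G→T, H→B, S→T}.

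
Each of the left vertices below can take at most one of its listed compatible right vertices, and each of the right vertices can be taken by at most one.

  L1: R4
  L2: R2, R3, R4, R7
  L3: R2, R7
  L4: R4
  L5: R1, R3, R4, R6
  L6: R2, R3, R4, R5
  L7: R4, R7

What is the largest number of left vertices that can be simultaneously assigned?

6

Unit-capacity flow: source→left, listed edges, right→sink; max matching = max flow.
Augmenting path L1→R4 (+1); matched 1.
Augmenting path L2→R2 (+1); matched 2.
Augmenting path L3→R7 (+1); matched 3.
Augmenting path L5→R1 (+1); matched 4.
Augmenting path L6→R3 (+1); matched 5.
Augmenting path L7→R7→L3→R2→L2→R3→L6→R5 (+1); matched 6.
No augmenting path remains; maximum matching = 6.
König certificate: {L2, L3, L5, L6, L7, R4} is a vertex cover of size 6 (every listed pair touches it), so no matching can be larger.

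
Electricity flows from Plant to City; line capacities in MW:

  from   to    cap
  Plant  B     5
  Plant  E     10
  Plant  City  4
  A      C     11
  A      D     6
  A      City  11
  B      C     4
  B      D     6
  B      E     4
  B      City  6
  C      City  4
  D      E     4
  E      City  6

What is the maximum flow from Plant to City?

Augment Plant→City: bottleneck 4, flow now 4.
Augment Plant→B→City: bottleneck 5, flow now 9.
Augment Plant→E→City: bottleneck 6, flow now 15.
No augmenting path remains; maximum flow = 15.
In the residual graph, reachable from Plant: {Plant, E}.
Min-cut edges: Plant→B (5), Plant→City (4), E→City (6); capacity 5 + 4 + 6 = 15.
This cut is saturated, so no flow can exceed 15.

15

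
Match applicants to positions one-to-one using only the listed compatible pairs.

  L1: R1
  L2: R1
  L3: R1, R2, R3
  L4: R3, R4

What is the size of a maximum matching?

Unit-capacity flow: source→left, listed edges, right→sink; max matching = max flow.
Augmenting path L1→R1 (+1); matched 1.
Augmenting path L3→R2 (+1); matched 2.
Augmenting path L4→R3 (+1); matched 3.
No augmenting path remains; maximum matching = 3.
König certificate: {L3, L4, R1} is a vertex cover of size 3 (every listed pair touches it), so no matching can be larger.

3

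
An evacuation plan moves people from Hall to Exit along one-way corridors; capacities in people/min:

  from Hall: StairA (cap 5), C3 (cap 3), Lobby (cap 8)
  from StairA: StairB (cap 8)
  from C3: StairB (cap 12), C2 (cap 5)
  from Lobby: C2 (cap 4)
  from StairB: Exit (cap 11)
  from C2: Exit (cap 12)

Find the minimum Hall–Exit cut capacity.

12

Augment Hall→StairA→StairB→Exit: bottleneck 5, flow now 5.
Augment Hall→C3→StairB→Exit: bottleneck 3, flow now 8.
Augment Hall→Lobby→C2→Exit: bottleneck 4, flow now 12.
No augmenting path remains; maximum flow = 12.
By max-flow min-cut, the minimum cut capacity equals the max flow.
In the residual graph, reachable from Hall: {Hall, Lobby}.
Min-cut edges: Hall→StairA (5), Hall→C3 (3), Lobby→C2 (4); capacity 5 + 3 + 4 = 12.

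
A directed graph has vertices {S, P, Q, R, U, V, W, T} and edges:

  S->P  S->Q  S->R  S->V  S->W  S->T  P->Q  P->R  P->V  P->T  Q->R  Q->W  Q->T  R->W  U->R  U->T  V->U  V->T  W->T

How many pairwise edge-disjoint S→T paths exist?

5

Assign every edge capacity 1; by Menger, the answer equals the max flow.
Path S→T (+1); total 1.
Path S→P→T (+1); total 2.
Path S→Q→T (+1); total 3.
Path S→V→T (+1); total 4.
Path S→W→T (+1); total 5.
No residual S→T path; max flow = 5.
Certifying cut of size 5: {S→P, S→Q, S→T, S→V, W→T}.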